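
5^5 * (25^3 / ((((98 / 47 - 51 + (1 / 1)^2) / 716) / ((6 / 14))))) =-1232373046875 / 3941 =-312705670.36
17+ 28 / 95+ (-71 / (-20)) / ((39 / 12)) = 22708 / 1235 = 18.39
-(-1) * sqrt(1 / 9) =1 / 3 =0.33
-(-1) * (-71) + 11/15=-1054/15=-70.27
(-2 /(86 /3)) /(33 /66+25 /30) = -9 /172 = -0.05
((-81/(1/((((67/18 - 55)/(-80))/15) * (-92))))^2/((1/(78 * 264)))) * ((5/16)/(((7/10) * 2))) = 5220115718103/11200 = 466081760.54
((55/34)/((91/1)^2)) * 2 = 55/140777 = 0.00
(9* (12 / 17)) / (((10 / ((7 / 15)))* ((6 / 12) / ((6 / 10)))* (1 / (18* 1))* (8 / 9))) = 15309 / 2125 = 7.20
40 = 40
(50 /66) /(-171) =-25 /5643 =-0.00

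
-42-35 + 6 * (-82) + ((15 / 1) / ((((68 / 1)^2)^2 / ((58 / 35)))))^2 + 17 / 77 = -35038362176753613509 / 61602746543292416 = -568.78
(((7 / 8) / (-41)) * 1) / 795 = -7 / 260760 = -0.00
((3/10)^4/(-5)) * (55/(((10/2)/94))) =-41877/25000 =-1.68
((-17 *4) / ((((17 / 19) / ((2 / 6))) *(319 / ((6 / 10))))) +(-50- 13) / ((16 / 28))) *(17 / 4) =-11962883 / 25520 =-468.77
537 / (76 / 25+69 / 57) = 85025 / 673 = 126.34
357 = 357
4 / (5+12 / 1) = 4 / 17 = 0.24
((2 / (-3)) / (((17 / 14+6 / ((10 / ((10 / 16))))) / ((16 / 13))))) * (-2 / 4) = 896 / 3471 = 0.26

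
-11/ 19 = -0.58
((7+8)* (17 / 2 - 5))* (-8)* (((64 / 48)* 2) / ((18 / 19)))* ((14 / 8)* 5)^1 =-93100 / 9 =-10344.44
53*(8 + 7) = 795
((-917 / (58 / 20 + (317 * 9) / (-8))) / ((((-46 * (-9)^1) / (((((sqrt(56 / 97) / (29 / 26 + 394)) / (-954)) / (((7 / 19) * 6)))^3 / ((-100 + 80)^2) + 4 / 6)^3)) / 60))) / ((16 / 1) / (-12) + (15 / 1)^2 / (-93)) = -38018070037044521933503445655067615766823971169729157603469 / 1281598033358233869040575089263874193226518113110628181780975 + 5156124978760579457499191344601354838617166637684888497908748894587 * sqrt(1358) / 750865478472803616078789443401032736183521453684379520164521250881905468146120959163530000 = -0.03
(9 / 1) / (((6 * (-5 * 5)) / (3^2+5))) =-0.84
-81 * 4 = -324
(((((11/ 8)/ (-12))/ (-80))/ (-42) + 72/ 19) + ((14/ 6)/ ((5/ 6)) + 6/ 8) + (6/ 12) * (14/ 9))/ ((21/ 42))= 16582501/ 1021440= 16.23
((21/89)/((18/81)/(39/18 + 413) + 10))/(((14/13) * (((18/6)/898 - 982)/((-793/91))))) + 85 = 3489896444973893/41057511323906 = 85.00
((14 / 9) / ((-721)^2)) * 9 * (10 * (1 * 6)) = 120 / 74263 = 0.00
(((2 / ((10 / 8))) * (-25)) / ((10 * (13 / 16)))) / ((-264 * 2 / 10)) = 40 / 429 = 0.09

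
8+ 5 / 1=13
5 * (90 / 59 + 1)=12.63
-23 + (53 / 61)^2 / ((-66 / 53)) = -5797355 / 245586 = -23.61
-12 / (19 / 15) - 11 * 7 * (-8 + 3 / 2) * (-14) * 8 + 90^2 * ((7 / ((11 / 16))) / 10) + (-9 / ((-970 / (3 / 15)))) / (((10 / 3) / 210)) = -48470800897 / 1013650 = -47818.08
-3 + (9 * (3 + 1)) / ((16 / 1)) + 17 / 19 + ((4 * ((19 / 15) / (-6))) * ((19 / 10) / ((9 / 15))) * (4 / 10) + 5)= 209053 / 51300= 4.08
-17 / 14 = -1.21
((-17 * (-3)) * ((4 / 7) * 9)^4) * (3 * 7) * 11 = 8241381.13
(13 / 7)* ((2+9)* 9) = 1287 / 7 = 183.86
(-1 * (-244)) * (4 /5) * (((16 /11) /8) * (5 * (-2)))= -354.91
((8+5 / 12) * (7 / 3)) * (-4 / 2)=-707 / 18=-39.28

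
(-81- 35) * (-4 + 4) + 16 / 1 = 16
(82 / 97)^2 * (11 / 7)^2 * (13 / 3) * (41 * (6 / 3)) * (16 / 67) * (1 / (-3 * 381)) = -13876829824 / 105920942463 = -0.13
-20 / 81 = -0.25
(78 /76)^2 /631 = 1521 /911164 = 0.00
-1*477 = -477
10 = 10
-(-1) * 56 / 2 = 28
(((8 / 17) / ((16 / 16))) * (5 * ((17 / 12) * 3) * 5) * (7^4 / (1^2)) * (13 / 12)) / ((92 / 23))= 780325 / 24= 32513.54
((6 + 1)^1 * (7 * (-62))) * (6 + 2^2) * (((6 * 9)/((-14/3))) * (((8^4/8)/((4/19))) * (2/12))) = 142490880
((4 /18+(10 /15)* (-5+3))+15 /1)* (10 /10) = 125 /9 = 13.89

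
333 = 333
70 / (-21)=-10 / 3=-3.33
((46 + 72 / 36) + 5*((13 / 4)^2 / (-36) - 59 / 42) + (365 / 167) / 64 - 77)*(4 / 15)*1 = -12610613 / 1262520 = -9.99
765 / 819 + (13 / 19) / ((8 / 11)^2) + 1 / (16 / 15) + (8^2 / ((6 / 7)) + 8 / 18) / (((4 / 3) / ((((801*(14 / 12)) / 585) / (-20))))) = -33220693 / 24897600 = -1.33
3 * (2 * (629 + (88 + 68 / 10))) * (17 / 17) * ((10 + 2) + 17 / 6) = 322091 / 5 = 64418.20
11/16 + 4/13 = 207/208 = 1.00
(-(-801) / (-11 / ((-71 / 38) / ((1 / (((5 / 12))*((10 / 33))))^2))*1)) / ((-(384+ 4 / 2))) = -3949375 / 702831888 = -0.01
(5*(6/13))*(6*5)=900/13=69.23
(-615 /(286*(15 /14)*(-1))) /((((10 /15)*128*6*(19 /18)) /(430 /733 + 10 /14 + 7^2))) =47618343 /254919808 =0.19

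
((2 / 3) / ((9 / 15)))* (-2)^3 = -80 / 9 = -8.89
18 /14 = 9 /7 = 1.29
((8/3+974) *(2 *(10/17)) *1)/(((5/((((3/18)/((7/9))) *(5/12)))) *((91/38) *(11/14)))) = 556700/51051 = 10.90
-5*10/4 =-25/2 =-12.50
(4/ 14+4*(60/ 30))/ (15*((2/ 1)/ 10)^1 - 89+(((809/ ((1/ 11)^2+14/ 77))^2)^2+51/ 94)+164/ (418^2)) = 66643801698892/ 2639088982022702713267469965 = 0.00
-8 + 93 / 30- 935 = -9399 / 10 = -939.90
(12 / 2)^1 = 6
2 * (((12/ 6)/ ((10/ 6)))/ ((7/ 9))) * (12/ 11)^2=15552/ 4235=3.67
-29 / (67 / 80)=-2320 / 67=-34.63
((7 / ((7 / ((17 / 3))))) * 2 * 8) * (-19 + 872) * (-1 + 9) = 1856128 / 3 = 618709.33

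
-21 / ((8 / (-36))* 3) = 31.50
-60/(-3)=20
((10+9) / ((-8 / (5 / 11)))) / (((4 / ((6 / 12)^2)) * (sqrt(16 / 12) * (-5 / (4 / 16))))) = 19 * sqrt(3) / 11264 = 0.00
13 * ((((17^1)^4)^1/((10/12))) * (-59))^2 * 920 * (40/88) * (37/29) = 77367897419735411424/319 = 242532593792274017.00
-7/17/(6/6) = -7/17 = -0.41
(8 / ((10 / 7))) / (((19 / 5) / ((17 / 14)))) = 34 / 19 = 1.79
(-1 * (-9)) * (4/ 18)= 2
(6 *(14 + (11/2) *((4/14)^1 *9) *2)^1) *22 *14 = 78144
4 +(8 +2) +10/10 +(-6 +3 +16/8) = 14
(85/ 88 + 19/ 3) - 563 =-146705/ 264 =-555.70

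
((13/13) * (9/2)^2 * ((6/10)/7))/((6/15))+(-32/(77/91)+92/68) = -32.13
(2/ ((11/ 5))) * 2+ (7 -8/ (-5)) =573/ 55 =10.42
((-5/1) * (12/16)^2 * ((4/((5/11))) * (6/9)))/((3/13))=-71.50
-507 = -507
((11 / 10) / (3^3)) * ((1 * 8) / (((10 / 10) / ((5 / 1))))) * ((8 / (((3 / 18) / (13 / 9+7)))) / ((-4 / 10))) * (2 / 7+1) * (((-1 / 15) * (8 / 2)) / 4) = 26752 / 189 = 141.54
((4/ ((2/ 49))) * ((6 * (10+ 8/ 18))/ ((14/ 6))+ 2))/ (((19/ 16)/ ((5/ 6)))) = 113120/ 57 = 1984.56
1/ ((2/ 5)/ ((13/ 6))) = 65/ 12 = 5.42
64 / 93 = 0.69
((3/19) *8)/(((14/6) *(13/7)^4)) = 24696/542659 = 0.05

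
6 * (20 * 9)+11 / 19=1080.58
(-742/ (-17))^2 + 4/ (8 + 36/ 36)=1905.51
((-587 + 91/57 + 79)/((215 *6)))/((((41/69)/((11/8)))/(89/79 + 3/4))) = -866117417/508082496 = -1.70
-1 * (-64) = 64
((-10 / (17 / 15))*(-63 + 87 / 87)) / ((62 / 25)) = 3750 / 17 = 220.59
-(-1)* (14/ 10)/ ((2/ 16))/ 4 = 14/ 5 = 2.80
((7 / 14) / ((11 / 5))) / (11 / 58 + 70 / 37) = 5365 / 49137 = 0.11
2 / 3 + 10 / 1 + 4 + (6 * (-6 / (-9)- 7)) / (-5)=334 / 15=22.27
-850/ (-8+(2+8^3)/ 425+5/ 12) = 4335000/ 32507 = 133.36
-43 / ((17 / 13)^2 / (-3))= 21801 / 289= 75.44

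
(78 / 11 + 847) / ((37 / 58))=544910 / 407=1338.85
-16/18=-8/9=-0.89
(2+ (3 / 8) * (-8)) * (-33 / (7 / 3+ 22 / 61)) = 6039 / 493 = 12.25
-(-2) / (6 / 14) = 14 / 3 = 4.67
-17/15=-1.13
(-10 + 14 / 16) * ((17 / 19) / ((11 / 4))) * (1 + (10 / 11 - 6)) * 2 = 55845 / 2299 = 24.29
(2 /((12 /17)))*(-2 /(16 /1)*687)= -3893 /16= -243.31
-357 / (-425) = 21 / 25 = 0.84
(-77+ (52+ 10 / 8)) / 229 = -95 / 916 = -0.10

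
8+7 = 15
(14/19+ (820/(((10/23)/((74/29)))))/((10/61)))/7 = 80879368/19285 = 4193.90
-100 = -100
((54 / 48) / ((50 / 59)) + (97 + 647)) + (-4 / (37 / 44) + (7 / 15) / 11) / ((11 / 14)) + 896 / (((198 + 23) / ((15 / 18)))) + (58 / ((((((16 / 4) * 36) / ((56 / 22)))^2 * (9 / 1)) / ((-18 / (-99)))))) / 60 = 1767818952045761 / 2380240476900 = 742.71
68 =68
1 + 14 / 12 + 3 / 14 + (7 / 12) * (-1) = 151 / 84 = 1.80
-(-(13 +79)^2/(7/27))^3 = 11934885491453952/343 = 34795584523189.36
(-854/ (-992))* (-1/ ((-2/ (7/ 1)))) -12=-8915/ 992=-8.99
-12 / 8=-3 / 2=-1.50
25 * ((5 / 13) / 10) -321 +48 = -272.04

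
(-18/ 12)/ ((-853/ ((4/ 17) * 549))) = 3294/ 14501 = 0.23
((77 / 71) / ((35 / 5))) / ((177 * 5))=11 / 62835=0.00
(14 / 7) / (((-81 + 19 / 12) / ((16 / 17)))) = -384 / 16201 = -0.02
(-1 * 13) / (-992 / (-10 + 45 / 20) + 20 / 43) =-559 / 5524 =-0.10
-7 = -7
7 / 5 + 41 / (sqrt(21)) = 7 / 5 + 41*sqrt(21) / 21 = 10.35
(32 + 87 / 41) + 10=1809 / 41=44.12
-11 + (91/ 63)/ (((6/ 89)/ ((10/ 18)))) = 439/ 486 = 0.90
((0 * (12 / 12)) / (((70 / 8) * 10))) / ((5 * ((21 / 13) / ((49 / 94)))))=0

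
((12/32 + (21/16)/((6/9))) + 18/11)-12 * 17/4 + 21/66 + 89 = 14889/352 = 42.30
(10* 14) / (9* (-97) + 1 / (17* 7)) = -8330 / 51943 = -0.16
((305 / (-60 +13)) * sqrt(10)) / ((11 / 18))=-5490 * sqrt(10) / 517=-33.58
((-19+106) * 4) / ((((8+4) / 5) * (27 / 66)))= 3190 / 9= 354.44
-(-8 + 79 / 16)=49 / 16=3.06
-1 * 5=-5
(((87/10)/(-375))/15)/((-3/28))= 406/28125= 0.01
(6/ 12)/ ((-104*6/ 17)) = -17/ 1248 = -0.01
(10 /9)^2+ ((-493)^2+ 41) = 19690390 /81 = 243091.23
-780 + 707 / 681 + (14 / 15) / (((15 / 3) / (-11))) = -4432261 / 5675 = -781.02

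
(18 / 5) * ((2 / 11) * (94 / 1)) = 61.53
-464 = -464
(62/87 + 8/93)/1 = 718/899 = 0.80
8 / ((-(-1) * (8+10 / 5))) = 4 / 5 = 0.80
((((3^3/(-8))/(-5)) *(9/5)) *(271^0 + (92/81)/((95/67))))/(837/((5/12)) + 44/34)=706809/649260400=0.00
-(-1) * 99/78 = 33/26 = 1.27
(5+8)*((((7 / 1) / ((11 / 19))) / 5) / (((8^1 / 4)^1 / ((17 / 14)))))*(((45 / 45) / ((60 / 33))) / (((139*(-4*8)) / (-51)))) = 214149 / 1779200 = 0.12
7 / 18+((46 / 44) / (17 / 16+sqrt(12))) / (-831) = 2581625 / 6636366 - 256*sqrt(3) / 1106061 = 0.39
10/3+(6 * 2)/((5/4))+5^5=47069/15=3137.93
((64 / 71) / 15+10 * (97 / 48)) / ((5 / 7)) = 1208809 / 42600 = 28.38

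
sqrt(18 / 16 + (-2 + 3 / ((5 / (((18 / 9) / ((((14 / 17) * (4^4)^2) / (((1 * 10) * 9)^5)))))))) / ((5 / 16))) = sqrt(131751427010) / 560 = 648.17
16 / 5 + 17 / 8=213 / 40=5.32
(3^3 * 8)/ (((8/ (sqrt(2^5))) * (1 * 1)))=108 * sqrt(2)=152.74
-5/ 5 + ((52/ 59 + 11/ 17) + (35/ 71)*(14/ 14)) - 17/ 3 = -992416/ 213639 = -4.65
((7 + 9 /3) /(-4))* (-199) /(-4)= -995 /8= -124.38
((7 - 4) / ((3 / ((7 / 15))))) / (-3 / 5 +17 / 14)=98 / 129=0.76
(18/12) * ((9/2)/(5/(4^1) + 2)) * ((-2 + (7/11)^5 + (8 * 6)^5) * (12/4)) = 3323951117150913/2093663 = 1587624711.88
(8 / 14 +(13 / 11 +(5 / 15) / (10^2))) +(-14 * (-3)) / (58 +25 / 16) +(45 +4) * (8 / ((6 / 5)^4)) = 113827869437 / 594386100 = 191.50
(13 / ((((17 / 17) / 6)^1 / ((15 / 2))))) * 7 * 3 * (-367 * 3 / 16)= -13525785 / 16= -845361.56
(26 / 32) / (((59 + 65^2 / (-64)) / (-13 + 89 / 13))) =320 / 449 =0.71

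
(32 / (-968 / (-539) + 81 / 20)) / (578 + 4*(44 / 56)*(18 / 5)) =548800 / 59083177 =0.01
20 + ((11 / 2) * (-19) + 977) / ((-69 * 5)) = 2411 / 138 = 17.47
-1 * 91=-91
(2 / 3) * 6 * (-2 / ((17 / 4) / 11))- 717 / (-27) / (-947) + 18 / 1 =-396121 / 144891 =-2.73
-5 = -5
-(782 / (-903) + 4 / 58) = 20872 / 26187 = 0.80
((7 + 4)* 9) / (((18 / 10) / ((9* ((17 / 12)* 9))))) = 25245 / 4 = 6311.25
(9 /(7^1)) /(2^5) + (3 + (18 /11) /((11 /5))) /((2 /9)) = 457713 /27104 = 16.89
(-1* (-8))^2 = 64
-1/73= -0.01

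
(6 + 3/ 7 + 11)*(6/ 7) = 732/ 49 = 14.94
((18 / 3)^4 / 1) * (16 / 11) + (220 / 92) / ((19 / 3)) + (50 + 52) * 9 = 13476273 / 4807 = 2803.47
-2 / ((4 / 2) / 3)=-3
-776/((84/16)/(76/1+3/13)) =-3076064/273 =-11267.63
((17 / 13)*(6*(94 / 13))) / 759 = 3196 / 42757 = 0.07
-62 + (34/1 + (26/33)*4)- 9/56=-46217/1848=-25.01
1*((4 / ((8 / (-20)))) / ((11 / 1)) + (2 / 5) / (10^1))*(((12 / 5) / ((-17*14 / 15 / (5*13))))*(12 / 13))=51624 / 6545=7.89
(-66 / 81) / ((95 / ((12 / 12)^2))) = -22 / 2565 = -0.01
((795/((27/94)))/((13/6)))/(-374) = -24910/7293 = -3.42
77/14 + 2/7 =81/14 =5.79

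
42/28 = 3/2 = 1.50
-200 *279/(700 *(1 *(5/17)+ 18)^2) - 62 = -42138176/677047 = -62.24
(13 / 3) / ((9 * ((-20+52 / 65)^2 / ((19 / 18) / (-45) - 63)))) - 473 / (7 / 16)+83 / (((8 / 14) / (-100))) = -4403694203807 / 282175488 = -15606.23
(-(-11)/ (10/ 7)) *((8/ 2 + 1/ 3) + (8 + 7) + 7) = 6083/ 30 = 202.77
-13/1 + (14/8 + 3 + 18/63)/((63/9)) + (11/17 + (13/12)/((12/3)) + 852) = 33612041/39984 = 840.64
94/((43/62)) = 5828/43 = 135.53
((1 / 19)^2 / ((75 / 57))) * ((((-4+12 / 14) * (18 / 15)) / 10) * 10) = -132 / 16625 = -0.01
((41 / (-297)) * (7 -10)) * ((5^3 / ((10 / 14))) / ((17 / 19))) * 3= 243.00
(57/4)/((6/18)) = 42.75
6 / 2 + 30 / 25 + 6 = 51 / 5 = 10.20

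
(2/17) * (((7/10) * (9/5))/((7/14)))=126/425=0.30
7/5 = 1.40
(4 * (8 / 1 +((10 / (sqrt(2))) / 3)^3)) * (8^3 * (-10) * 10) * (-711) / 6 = 194150400 +2022400000 * sqrt(2) / 9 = 511939900.95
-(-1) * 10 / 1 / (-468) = -5 / 234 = -0.02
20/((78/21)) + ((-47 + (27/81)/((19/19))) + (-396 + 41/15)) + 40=-394.55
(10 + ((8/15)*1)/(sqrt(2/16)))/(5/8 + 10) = 128*sqrt(2)/1275 + 16/17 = 1.08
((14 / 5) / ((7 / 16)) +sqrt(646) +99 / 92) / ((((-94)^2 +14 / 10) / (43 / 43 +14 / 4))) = 10317 / 2710136 +15 * sqrt(646) / 29458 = 0.02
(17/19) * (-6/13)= -102/247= -0.41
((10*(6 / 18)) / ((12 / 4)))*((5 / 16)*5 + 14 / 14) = 205 / 72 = 2.85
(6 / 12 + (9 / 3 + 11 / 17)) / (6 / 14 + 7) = 987 / 1768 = 0.56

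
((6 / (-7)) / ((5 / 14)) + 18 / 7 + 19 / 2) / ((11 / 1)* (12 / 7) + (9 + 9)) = 677 / 2580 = 0.26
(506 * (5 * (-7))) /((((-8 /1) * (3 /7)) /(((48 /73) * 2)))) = 495880 /73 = 6792.88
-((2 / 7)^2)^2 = -0.01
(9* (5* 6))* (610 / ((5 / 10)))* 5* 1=1647000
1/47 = 0.02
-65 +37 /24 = -1523 /24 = -63.46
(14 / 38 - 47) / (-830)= 443 / 7885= 0.06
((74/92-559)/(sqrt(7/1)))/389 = -25677 * sqrt(7)/125258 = -0.54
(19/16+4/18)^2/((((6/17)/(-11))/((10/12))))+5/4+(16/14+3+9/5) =-1160634157/26127360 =-44.42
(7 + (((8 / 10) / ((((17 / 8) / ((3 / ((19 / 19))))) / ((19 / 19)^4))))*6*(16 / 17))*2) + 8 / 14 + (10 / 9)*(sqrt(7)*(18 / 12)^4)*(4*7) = 437.03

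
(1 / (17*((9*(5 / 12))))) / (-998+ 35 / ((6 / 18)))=-4 / 227715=-0.00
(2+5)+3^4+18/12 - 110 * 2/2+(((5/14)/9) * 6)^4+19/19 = -7583509/388962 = -19.50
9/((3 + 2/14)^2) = 441/484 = 0.91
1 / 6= 0.17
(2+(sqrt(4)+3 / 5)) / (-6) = -23 / 30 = -0.77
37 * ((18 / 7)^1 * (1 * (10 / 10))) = 666 / 7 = 95.14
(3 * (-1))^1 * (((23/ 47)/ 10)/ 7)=-69/ 3290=-0.02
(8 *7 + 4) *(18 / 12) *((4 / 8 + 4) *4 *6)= 9720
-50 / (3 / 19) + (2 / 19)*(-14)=-18134 / 57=-318.14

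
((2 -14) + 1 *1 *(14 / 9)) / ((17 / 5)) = -470 / 153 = -3.07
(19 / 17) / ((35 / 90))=342 / 119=2.87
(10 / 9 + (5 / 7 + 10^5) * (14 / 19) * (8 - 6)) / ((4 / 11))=138602035 / 342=405269.11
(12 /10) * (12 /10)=36 /25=1.44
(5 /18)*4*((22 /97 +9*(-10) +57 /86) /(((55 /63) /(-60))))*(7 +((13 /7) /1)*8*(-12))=-4861567860 /4171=-1165564.10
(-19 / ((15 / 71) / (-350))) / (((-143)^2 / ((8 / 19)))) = 39760 / 61347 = 0.65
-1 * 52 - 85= -137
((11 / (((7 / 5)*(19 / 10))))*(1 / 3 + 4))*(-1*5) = -35750 / 399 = -89.60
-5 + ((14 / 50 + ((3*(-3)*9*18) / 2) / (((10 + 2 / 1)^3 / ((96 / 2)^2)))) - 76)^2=686070124 / 625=1097712.20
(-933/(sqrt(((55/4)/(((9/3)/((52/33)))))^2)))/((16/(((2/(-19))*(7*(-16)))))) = -95.19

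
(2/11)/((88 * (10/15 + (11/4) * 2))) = 0.00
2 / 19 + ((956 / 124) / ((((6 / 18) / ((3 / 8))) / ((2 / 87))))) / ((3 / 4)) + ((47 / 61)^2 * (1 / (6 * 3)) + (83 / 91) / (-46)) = 460063612628 / 1197249599637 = 0.38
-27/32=-0.84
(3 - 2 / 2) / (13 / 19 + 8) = 38 / 165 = 0.23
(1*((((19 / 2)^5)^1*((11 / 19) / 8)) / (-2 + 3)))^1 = 1433531 / 256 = 5599.73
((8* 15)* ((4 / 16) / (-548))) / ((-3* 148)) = 5 / 40552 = 0.00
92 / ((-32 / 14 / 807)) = -129927 / 4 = -32481.75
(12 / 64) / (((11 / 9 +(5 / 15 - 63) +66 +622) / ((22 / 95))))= 0.00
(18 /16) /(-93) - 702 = -174099 /248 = -702.01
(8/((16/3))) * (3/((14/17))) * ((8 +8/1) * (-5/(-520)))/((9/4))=34/91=0.37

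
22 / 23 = 0.96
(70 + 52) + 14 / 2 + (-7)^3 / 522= 66995 / 522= 128.34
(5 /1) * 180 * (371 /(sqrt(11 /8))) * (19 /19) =667800 * sqrt(22) /11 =284750.88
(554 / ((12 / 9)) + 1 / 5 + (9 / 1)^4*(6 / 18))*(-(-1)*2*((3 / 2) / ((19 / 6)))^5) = 124.14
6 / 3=2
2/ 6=1/ 3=0.33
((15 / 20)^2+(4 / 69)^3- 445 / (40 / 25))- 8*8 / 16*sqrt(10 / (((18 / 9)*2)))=-1458907445 / 5256144- 2*sqrt(10)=-283.89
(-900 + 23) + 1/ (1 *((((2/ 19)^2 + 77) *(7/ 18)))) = -18962649/ 21623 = -876.97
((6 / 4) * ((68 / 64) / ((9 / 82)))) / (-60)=-697 / 2880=-0.24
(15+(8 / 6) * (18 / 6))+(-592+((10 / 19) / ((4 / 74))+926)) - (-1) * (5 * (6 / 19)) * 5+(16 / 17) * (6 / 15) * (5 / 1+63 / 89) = 372.78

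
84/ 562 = 42/ 281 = 0.15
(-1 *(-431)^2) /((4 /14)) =-1300327 /2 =-650163.50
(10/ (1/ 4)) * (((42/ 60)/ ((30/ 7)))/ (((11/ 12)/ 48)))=18816/ 55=342.11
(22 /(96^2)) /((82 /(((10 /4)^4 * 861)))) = 0.98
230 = 230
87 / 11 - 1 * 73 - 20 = -936 / 11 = -85.09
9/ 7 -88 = -86.71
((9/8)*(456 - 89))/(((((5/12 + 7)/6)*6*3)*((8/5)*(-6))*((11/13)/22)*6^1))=-8.38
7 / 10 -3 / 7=19 / 70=0.27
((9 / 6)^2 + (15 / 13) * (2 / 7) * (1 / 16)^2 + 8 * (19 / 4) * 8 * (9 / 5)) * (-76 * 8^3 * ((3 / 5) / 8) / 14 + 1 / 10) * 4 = -93344125431 / 203840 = -457928.40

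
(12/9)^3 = 64/27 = 2.37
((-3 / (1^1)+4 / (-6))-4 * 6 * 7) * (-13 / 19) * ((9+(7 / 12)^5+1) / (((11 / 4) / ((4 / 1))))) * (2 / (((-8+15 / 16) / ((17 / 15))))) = -57024205901 / 103300758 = -552.02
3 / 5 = 0.60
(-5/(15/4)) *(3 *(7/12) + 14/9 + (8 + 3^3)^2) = -1637.74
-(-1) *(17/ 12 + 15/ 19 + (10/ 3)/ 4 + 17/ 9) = 3371/ 684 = 4.93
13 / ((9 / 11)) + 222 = 2141 / 9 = 237.89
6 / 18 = 1 / 3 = 0.33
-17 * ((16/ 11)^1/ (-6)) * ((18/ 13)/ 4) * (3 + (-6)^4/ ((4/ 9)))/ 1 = 595476/ 143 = 4164.17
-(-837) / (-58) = -837 / 58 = -14.43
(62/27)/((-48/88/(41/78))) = -13981/6318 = -2.21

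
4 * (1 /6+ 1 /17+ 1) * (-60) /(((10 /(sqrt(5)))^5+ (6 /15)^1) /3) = 37500 /339999983 - 75000000 * sqrt(5) /339999983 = -0.49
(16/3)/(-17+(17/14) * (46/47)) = -2632/7803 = -0.34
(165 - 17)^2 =21904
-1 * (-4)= 4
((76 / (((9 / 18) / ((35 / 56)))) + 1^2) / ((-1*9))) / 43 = -32 / 129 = -0.25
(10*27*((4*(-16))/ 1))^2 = 298598400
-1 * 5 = -5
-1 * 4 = -4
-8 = -8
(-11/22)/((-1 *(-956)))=-1/1912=-0.00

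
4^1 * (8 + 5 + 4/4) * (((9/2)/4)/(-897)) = -21/299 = -0.07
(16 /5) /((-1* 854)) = -8 /2135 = -0.00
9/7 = 1.29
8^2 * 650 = 41600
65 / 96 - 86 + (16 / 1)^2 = 16385 / 96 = 170.68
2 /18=1 /9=0.11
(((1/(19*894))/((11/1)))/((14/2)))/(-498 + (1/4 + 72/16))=-2/1290265053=-0.00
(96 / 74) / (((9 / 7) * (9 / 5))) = 560 / 999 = 0.56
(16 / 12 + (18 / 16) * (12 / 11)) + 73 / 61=15127 / 4026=3.76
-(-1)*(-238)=-238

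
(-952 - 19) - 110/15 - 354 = -3997/3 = -1332.33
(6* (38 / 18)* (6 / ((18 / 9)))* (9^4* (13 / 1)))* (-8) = -25929072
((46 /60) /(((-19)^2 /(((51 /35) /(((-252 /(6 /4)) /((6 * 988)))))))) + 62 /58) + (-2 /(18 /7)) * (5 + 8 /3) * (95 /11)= -20262679279 /400935150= -50.54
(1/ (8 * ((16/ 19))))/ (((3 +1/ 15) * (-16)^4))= 285/ 385875968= 0.00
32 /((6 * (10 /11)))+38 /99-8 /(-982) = 1521134 /243045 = 6.26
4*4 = 16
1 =1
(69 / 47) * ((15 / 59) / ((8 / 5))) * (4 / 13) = 0.07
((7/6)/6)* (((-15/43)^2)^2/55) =7875/150427244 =0.00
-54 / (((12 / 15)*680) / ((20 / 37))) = -135 / 2516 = -0.05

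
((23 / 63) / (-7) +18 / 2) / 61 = 3946 / 26901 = 0.15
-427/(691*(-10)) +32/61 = 247167/421510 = 0.59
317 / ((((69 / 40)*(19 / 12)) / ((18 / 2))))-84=419772 / 437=960.58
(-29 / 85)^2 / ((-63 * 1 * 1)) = -841 / 455175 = -0.00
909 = 909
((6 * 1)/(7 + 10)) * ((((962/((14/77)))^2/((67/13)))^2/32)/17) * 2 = 38284375772.84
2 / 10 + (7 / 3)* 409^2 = 5854838 / 15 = 390322.53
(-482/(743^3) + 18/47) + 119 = 2301477353023/19278103129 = 119.38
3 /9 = 0.33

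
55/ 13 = 4.23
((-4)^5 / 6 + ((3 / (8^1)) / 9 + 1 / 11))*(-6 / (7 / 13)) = 585273 / 308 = 1900.24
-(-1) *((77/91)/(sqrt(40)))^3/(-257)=-1331 *sqrt(10)/451703200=-0.00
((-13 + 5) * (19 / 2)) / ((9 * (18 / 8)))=-304 / 81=-3.75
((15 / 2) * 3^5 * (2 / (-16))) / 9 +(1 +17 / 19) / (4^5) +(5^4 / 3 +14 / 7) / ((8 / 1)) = 14315 / 14592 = 0.98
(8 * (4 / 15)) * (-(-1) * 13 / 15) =416 / 225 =1.85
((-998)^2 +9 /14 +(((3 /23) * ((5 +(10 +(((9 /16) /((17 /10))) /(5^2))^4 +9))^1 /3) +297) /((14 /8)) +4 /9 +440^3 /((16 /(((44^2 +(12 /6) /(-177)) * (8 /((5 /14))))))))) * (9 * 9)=9495751116173531157872315019 /507754226560000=18701471340783.50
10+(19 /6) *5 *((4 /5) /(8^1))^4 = 10.00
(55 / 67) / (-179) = -55 / 11993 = -0.00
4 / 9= 0.44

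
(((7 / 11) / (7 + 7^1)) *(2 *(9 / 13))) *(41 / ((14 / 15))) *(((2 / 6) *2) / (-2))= -0.92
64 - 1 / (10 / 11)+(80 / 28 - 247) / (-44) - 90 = -33189 / 1540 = -21.55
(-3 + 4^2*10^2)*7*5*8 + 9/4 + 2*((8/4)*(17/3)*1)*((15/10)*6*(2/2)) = 1789465/4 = 447366.25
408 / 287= 1.42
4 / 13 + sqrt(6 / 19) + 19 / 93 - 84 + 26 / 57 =-635775 / 7657 + sqrt(114) / 19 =-82.47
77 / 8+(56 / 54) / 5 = 10619 / 1080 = 9.83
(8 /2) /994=2 /497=0.00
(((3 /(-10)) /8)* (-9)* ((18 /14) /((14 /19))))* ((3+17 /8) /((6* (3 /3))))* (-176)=-694089 /7840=-88.53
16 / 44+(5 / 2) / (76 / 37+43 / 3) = 20657 / 40018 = 0.52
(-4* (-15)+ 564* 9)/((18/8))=6848/3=2282.67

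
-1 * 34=-34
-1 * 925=-925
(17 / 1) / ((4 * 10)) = 17 / 40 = 0.42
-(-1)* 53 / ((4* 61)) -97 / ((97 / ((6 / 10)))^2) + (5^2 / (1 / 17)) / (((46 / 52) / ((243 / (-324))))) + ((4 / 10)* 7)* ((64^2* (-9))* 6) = -8433223296503 / 13609100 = -619675.31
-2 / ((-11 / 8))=16 / 11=1.45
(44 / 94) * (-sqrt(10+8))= -66 * sqrt(2) / 47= -1.99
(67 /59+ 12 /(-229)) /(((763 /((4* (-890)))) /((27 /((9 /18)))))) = -272.91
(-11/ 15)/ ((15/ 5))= -11/ 45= -0.24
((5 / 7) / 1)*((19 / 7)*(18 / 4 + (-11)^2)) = 23845 / 98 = 243.32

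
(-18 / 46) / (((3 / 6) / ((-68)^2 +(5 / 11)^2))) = -10071522 / 2783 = -3618.94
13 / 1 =13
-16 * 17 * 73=-19856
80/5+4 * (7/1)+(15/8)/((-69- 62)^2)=6040687/137288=44.00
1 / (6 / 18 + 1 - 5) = -3 / 11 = -0.27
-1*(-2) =2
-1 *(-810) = 810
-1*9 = -9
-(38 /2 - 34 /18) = -154 /9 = -17.11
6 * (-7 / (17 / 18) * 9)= -6804 / 17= -400.24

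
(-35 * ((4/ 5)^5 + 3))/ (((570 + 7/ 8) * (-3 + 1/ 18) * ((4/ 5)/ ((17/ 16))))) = 11137329/ 121025500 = 0.09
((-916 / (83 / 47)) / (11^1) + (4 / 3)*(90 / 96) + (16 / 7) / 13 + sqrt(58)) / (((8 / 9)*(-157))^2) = -1230963561 / 524265693952 + 81*sqrt(58) / 1577536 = -0.00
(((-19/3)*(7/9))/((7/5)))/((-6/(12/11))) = 190/297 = 0.64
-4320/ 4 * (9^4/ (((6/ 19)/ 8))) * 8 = -1436071680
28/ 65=0.43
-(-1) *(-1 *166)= -166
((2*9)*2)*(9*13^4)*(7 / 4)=16194087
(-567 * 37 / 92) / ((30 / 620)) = -216783 / 46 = -4712.67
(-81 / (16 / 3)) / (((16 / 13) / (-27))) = 85293 / 256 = 333.18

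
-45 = -45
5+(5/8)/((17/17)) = 45/8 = 5.62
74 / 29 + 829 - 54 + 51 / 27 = 203434 / 261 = 779.44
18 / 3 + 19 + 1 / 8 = 201 / 8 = 25.12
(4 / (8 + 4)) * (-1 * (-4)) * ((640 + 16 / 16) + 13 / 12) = 7705 / 9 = 856.11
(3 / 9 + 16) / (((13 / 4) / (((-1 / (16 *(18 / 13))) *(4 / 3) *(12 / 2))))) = -49 / 27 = -1.81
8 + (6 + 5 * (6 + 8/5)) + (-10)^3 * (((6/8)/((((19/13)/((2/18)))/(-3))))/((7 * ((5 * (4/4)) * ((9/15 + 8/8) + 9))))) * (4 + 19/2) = 410423/7049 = 58.22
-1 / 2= -0.50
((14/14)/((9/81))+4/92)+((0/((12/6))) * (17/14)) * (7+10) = 208/23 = 9.04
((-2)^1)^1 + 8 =6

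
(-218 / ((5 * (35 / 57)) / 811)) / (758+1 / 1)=-3359162 / 44275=-75.87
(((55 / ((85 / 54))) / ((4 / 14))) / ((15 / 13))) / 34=9009 / 2890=3.12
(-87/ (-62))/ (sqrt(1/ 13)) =5.06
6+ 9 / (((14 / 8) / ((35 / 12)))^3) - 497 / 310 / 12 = 58941 / 1240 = 47.53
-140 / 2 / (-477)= 70 / 477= 0.15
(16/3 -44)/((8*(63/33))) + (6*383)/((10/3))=432727/630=686.87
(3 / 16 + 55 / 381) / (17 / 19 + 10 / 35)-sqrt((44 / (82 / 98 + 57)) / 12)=269059 / 957072-7*sqrt(93522) / 8502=0.03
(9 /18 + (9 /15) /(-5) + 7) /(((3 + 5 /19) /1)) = 7011 /3100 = 2.26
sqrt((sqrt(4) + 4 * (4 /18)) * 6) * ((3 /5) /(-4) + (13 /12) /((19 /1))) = -53 * sqrt(39) /855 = -0.39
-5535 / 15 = -369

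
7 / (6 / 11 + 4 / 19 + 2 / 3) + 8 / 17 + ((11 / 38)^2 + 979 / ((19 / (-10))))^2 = 2098040693670467 / 7904750576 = 265415.17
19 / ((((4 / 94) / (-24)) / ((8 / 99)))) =-28576 / 33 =-865.94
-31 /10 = -3.10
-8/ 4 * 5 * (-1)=10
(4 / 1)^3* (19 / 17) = 71.53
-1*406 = -406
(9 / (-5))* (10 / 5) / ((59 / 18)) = -324 / 295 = -1.10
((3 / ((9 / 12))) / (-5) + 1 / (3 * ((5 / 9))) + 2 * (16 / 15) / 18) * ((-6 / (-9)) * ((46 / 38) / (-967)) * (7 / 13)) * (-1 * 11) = -38962 / 96733845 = -0.00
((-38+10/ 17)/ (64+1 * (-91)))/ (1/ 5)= 1060/ 153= 6.93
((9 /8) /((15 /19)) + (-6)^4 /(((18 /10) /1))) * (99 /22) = 3246.41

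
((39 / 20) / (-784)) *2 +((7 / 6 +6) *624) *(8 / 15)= 56096651 / 23520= 2385.06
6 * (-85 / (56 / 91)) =-3315 / 4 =-828.75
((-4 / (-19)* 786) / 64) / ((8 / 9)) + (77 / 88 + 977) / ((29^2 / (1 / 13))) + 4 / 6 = 146166407 / 39883584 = 3.66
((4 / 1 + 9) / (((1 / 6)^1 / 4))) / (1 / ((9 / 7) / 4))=702 / 7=100.29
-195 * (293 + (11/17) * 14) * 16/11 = -85674.87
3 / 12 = 1 / 4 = 0.25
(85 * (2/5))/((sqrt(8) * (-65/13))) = -17 * sqrt(2)/10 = -2.40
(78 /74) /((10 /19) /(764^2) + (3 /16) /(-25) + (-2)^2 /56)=25230259600 /1530241449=16.49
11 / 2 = 5.50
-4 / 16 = -1 / 4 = -0.25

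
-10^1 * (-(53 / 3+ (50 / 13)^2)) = 164570 / 507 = 324.60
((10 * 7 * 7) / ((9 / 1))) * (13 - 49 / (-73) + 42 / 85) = 8613808 / 11169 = 771.22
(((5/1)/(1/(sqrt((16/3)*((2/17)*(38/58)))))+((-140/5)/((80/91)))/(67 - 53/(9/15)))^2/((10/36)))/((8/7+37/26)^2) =47474973*sqrt(56202)/2150357540+752863914203037/110098306048000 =12.07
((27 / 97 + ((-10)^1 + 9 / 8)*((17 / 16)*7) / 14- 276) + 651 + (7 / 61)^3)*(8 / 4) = 2088649773549 / 2818196096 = 741.13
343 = 343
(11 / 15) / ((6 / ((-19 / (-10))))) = 209 / 900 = 0.23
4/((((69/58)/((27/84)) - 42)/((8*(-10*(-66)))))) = -459360/833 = -551.45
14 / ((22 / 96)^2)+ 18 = 34434 / 121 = 284.58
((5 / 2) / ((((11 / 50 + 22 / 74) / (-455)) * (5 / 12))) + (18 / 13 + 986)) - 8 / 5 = -88987256 / 20735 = -4291.64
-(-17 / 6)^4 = -83521 / 1296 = -64.45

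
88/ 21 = 4.19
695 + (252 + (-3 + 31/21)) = 19855/21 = 945.48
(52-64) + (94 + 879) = 961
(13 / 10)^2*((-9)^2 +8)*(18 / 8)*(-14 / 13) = -72891 / 200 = -364.46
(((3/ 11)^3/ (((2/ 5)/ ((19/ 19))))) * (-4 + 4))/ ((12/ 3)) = 0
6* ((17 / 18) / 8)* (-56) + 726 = 2059 / 3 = 686.33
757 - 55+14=716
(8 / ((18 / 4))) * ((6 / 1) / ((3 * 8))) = 4 / 9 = 0.44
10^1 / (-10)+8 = 7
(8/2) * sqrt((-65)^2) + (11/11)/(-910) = 236599/910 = 260.00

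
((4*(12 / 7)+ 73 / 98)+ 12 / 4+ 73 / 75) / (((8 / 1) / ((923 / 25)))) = 78527917 / 1470000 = 53.42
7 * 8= 56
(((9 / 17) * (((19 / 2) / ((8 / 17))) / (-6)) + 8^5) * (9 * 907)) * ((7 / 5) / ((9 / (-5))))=-6657047131 / 32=-208032722.84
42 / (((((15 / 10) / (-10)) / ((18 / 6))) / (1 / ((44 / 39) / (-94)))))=769860 / 11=69987.27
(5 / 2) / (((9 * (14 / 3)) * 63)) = 5 / 5292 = 0.00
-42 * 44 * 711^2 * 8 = -7473622464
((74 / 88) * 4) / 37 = 1 / 11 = 0.09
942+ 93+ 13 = 1048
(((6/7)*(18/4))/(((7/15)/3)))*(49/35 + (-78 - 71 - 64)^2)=55125036/49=1125000.73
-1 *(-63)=63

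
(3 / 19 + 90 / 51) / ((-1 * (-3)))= 207 / 323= 0.64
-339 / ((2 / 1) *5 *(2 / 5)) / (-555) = 113 / 740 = 0.15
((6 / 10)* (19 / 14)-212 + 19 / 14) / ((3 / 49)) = -17136 / 5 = -3427.20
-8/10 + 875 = 4371/5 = 874.20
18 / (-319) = -18 / 319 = -0.06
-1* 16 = -16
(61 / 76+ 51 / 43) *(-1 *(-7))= 45493 / 3268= 13.92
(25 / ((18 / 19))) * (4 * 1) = 105.56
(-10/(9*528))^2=25/5645376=0.00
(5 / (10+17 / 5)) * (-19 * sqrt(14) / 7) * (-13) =6175 * sqrt(14) / 469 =49.26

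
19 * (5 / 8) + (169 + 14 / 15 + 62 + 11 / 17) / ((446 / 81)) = 8205989 / 151640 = 54.11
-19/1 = -19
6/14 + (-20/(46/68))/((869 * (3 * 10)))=179407/419727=0.43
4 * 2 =8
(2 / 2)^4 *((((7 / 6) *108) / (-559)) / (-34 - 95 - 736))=126 / 483535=0.00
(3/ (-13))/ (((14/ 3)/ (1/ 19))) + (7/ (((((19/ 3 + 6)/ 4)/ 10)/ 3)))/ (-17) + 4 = -19493/ 2175082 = -0.01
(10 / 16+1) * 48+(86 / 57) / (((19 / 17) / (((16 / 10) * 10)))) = 107866 / 1083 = 99.60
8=8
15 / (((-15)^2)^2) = 1 / 3375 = 0.00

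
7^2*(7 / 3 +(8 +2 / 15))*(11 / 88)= 7693 / 120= 64.11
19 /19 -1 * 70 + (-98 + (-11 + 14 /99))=-17608 /99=-177.86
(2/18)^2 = 1/81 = 0.01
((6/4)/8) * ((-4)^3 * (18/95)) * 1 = -216/95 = -2.27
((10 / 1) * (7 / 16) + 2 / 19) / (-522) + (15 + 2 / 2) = 422941 / 26448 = 15.99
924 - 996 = -72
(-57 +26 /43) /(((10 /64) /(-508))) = 7884160 /43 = 183352.56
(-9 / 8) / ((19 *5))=-9 / 760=-0.01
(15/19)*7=105/19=5.53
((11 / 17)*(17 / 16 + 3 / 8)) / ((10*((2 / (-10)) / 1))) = -253 / 544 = -0.47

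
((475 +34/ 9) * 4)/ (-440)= -4309/ 990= -4.35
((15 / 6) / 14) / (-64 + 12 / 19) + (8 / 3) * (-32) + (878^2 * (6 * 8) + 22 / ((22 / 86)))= 3742278029891 / 101136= 37002432.66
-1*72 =-72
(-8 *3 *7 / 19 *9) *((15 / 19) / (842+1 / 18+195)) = -408240 / 6738787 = -0.06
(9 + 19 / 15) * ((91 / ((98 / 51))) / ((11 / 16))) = 707.20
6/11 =0.55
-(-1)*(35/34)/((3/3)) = 35/34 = 1.03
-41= -41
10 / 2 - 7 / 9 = 38 / 9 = 4.22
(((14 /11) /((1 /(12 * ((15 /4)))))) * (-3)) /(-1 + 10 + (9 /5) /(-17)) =-425 /22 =-19.32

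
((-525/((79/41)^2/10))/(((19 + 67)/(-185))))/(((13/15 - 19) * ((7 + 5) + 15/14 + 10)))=-85715240625/11788649864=-7.27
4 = 4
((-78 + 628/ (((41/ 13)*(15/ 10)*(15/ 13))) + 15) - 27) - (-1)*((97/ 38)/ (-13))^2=11295239309/ 450246420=25.09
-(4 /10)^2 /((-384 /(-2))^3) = -1 /44236800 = -0.00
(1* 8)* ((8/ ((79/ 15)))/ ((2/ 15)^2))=54000/ 79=683.54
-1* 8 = -8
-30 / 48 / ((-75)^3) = 1 / 675000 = 0.00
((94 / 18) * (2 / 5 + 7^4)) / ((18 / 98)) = 27652121 / 405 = 68276.84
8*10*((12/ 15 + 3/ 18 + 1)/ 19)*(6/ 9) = 944/ 171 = 5.52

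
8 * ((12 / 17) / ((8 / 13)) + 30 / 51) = 236 / 17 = 13.88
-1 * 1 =-1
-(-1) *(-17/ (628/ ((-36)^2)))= -5508/ 157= -35.08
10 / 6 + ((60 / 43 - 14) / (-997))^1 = 215981 / 128613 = 1.68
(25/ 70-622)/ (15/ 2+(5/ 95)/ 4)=-330714/ 3997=-82.74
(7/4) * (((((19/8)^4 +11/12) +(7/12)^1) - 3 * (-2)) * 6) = 3381861/8192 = 412.82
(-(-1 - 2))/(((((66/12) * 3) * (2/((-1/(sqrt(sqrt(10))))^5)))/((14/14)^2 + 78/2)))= -2 * 10^(3/4)/55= -0.20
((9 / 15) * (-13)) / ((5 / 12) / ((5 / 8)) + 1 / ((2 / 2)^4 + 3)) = -468 / 55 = -8.51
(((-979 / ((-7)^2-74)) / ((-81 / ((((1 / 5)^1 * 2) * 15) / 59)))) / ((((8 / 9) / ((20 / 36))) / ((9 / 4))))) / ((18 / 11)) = -10769 / 254880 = -0.04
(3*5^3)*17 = 6375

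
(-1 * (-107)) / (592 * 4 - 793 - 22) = 107 / 1553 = 0.07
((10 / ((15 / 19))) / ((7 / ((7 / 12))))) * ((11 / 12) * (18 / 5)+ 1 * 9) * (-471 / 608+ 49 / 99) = -690317 / 190080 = -3.63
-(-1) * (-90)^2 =8100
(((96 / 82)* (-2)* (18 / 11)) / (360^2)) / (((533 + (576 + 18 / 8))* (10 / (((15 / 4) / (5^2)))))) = -1 / 2505868750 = -0.00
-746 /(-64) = 373 /32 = 11.66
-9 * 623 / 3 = -1869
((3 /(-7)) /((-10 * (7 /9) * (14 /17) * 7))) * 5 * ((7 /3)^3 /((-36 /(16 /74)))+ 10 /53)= 227596 /42375249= 0.01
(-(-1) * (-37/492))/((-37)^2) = -1/18204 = -0.00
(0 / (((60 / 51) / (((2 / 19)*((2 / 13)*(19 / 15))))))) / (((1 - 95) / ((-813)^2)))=0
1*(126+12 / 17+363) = 8325 / 17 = 489.71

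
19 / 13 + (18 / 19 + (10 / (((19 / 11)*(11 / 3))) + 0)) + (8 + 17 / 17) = 3208 / 247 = 12.99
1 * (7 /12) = 7 /12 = 0.58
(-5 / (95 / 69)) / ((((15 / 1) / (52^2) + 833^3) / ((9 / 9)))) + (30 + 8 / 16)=1811444895991865 / 59391635946394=30.50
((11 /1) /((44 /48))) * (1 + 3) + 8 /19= 920 /19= 48.42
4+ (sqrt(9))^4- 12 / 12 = 84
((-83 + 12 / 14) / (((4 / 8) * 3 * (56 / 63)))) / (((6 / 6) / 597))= -1029825 / 28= -36779.46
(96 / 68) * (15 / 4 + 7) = 258 / 17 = 15.18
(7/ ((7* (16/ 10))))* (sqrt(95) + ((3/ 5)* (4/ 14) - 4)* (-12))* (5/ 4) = 25* sqrt(95)/ 32 + 1005/ 28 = 43.51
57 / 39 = 19 / 13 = 1.46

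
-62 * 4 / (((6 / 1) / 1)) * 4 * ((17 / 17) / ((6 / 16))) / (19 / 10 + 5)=-39680 / 621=-63.90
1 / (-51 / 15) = -5 / 17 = -0.29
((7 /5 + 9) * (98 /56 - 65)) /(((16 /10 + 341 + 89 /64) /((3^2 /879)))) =-57408 /2932051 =-0.02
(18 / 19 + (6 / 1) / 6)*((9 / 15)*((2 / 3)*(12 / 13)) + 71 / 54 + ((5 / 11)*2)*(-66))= -7573493 / 66690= -113.56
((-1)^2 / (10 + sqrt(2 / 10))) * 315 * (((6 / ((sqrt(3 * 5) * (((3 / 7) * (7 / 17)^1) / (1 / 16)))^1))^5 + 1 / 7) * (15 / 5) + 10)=-3285 * sqrt(5) / 499 -9938999 * sqrt(3) / 81756160 + 9938999 * sqrt(15) / 8175616 + 164250 / 499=318.94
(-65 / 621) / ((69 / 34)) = -0.05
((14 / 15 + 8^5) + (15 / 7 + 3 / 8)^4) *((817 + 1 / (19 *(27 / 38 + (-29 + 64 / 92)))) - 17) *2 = 952849170365864567 / 18151418880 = 52494473.11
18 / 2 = 9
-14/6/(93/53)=-371/279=-1.33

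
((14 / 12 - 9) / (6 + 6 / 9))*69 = -3243 / 40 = -81.08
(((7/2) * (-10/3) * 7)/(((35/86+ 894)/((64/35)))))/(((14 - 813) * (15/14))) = 539392/2765622645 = 0.00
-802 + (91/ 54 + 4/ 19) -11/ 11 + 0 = -821933/ 1026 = -801.10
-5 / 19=-0.26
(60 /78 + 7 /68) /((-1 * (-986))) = 771 /871624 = 0.00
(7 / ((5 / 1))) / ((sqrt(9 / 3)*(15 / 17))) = 119*sqrt(3) / 225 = 0.92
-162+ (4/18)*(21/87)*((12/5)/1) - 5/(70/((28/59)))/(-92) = -191103161/1180590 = -161.87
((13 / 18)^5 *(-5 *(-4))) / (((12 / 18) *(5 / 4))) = 371293 / 78732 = 4.72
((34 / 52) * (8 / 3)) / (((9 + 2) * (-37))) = -68 / 15873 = -0.00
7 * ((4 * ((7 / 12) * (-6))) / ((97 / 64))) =-6272 / 97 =-64.66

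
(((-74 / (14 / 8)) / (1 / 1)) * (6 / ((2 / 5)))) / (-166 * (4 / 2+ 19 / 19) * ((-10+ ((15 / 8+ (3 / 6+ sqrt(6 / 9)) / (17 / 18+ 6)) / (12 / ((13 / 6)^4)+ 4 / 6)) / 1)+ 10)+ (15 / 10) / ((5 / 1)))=212590052668116952000 / 267234211132586682299-5243013860842368000 * sqrt(6) / 267234211132586682299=0.75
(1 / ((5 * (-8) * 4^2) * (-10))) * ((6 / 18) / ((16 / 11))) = 11 / 307200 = 0.00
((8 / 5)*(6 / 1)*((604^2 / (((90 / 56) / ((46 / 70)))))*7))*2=20048341.67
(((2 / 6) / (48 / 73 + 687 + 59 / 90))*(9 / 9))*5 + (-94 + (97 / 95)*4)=-38627737364 / 429610615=-89.91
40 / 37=1.08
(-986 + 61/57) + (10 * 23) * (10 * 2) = 206059/57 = 3615.07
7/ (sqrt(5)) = 7 * sqrt(5)/ 5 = 3.13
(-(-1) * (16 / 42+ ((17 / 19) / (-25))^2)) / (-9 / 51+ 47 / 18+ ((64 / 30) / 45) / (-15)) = 1662561342 / 10575962495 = 0.16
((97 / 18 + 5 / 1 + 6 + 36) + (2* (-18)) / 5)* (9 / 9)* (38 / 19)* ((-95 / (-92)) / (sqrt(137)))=77273* sqrt(137) / 113436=7.97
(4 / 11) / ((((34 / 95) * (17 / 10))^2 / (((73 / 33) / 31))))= 65882500 / 939861813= 0.07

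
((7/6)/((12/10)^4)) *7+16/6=51361/7776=6.61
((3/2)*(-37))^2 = 12321/4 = 3080.25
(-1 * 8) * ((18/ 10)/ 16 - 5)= 391/ 10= 39.10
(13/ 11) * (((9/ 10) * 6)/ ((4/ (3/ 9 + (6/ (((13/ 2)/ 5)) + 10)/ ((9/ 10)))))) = 5817/ 220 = 26.44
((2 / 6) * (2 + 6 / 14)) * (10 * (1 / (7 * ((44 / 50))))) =2125 / 1617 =1.31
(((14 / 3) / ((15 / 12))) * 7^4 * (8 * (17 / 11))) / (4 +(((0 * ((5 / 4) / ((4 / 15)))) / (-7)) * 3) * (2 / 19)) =4571504 / 165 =27706.08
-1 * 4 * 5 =-20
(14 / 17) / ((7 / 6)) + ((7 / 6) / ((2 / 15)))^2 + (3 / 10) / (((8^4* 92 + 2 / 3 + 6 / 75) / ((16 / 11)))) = 816739064149 / 10570158544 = 77.27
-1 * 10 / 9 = -1.11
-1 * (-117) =117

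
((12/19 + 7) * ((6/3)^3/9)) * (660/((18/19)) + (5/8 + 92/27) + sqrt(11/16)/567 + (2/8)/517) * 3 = 290 * sqrt(11)/32319 + 11346035545/795663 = 14259.88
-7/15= -0.47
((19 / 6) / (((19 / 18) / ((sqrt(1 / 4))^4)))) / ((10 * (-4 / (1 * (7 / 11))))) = -21 / 7040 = -0.00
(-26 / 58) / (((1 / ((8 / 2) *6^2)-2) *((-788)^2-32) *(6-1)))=117 / 1614953305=0.00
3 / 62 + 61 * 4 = 15131 / 62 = 244.05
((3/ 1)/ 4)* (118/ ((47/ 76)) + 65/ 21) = 191383/ 1316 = 145.43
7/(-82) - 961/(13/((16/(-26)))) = 629233/13858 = 45.41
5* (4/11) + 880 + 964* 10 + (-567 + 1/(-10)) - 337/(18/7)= 4862713/495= 9823.66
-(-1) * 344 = 344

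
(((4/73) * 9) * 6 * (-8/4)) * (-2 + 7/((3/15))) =-14256/73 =-195.29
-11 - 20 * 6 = -131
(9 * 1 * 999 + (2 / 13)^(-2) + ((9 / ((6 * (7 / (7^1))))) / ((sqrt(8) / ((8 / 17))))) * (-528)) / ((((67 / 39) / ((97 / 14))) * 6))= 45563713 / 7504 - 499356 * sqrt(2) / 7973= 5983.35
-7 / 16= -0.44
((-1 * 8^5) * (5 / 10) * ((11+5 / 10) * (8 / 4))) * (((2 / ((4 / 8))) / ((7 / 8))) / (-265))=12058624 / 1855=6500.61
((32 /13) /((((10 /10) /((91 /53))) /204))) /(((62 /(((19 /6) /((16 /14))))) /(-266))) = -16839928 /1643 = -10249.50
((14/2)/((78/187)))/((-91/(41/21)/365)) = -2798455/21294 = -131.42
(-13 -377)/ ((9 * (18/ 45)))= -325/ 3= -108.33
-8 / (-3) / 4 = 2 / 3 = 0.67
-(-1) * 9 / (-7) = -9 / 7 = -1.29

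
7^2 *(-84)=-4116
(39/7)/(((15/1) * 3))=0.12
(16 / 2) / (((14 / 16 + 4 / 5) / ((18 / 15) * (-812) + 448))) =-168448 / 67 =-2514.15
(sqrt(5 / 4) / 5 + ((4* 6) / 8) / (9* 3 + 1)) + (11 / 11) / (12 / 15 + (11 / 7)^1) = sqrt(5) / 10 + 1229 / 2324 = 0.75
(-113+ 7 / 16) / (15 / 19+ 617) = -34219 / 187808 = -0.18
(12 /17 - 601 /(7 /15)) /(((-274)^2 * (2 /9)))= -1378539 /17868088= -0.08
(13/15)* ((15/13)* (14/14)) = 1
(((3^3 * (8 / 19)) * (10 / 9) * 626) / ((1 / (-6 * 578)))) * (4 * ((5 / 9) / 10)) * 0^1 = 0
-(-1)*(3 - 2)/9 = 1/9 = 0.11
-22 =-22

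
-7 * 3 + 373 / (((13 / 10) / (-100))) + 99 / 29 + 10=-10819860 / 377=-28699.89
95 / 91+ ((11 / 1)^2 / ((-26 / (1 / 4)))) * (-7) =6689 / 728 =9.19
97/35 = 2.77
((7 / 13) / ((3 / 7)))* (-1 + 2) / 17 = 49 / 663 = 0.07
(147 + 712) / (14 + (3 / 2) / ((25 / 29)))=42950 / 787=54.57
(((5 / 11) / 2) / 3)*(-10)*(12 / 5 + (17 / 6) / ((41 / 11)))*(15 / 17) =-97175 / 46002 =-2.11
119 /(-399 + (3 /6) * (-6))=-119 /402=-0.30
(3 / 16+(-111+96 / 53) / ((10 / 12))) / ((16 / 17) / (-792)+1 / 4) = -933656031 / 1775500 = -525.86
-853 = -853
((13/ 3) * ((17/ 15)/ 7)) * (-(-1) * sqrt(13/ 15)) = 221 * sqrt(195)/ 4725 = 0.65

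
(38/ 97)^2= 1444/ 9409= 0.15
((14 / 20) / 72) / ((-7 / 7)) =-7 / 720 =-0.01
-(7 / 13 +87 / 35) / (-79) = 1376 / 35945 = 0.04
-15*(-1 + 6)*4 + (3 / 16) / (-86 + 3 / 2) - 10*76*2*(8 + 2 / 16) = -17102803 / 1352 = -12650.00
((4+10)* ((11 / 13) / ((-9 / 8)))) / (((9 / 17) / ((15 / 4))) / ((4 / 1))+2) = -104720 / 20241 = -5.17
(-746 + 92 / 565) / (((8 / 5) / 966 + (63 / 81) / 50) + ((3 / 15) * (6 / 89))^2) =-9673215531084 / 225589019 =-42879.82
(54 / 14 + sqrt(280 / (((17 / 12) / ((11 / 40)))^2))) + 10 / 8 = 33 * sqrt(70) / 85 + 143 / 28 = 8.36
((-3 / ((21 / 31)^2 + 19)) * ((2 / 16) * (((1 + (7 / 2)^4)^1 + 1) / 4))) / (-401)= 7014339 / 3839334400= 0.00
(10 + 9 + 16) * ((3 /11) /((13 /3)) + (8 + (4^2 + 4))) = 140455 /143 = 982.20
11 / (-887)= -11 / 887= -0.01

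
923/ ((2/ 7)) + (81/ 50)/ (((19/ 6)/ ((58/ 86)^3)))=244016848379/ 75531650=3230.66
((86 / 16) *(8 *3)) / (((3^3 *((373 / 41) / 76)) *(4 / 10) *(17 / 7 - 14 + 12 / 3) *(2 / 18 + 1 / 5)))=-837425 / 19769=-42.36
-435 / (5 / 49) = -4263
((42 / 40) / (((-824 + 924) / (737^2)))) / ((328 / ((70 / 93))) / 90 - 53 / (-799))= 191390485671 / 164710640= 1161.98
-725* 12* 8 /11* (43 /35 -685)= 333133440 /77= 4326408.31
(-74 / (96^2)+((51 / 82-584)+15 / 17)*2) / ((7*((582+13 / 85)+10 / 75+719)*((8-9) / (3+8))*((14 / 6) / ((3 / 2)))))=617383334865 / 682641870848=0.90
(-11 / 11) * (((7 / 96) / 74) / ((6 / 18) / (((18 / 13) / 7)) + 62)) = -63 / 4071776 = -0.00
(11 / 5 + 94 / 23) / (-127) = -723 / 14605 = -0.05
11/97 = 0.11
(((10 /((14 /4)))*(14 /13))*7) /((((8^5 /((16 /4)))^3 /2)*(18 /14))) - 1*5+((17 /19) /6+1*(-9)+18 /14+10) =-1371520496533687 /534671888744448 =-2.57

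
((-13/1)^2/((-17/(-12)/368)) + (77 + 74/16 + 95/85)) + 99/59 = 352932879/8024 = 43984.66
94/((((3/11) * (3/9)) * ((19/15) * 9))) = 5170/57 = 90.70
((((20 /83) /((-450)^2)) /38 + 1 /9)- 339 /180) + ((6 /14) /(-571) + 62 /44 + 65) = 64.64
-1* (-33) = 33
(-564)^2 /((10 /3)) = 477144 /5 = 95428.80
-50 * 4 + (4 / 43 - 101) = -12939 / 43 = -300.91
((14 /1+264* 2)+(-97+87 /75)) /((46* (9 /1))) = 1859 /1725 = 1.08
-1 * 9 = -9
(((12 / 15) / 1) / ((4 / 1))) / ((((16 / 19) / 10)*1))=19 / 8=2.38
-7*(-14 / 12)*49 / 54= 2401 / 324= 7.41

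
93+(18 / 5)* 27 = 951 / 5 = 190.20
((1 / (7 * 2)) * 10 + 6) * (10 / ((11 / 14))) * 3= 2820 / 11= 256.36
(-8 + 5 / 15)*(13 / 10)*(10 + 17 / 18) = -58903 / 540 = -109.08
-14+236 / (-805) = -11506 / 805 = -14.29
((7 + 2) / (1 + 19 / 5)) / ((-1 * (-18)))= 5 / 48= 0.10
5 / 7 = 0.71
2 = 2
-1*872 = -872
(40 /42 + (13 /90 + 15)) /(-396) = -10141 /249480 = -0.04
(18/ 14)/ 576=1/ 448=0.00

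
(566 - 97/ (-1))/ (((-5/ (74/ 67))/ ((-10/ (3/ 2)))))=65416/ 67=976.36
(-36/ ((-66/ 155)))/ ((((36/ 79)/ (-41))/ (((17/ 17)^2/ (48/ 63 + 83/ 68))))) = -119486710/ 31141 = -3836.96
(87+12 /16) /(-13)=-27 /4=-6.75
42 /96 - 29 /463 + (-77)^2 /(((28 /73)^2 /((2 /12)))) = 298563229 /44448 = 6717.14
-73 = -73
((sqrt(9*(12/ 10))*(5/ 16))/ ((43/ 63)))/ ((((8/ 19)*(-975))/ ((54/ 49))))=-4617*sqrt(30)/ 6260800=-0.00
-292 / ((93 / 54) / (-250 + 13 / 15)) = 6547224 / 155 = 42240.15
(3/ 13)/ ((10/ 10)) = 3/ 13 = 0.23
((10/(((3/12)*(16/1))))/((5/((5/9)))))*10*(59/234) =1475/2106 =0.70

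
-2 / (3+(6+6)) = -2 / 15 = -0.13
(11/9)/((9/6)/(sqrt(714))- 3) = -10472/25695- 22 * sqrt(714)/77085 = -0.42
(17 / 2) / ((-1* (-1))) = 17 / 2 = 8.50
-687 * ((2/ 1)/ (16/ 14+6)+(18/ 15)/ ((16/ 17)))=-213657/ 200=-1068.28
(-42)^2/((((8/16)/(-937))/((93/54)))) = -5693212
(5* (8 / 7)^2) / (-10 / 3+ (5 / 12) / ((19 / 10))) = -7296 / 3479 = -2.10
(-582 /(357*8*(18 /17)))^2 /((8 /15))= 47045 /677376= 0.07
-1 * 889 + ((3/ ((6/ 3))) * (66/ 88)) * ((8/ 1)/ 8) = -7103/ 8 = -887.88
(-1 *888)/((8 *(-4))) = 111/4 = 27.75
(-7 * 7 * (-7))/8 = 343/8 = 42.88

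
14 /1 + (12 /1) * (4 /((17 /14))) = 53.53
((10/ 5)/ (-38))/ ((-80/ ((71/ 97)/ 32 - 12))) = -37177/ 4718080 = -0.01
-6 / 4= -3 / 2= -1.50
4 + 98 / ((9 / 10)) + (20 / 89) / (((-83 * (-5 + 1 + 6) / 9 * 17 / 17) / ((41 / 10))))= 7501871 / 66483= 112.84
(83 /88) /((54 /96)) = 166 /99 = 1.68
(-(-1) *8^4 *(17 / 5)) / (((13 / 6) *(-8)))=-52224 / 65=-803.45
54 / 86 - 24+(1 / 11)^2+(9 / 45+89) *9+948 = 44939252 / 26015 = 1727.44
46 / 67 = 0.69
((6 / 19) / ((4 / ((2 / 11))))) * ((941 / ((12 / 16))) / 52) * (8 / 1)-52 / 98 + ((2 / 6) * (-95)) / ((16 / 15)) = -58466495 / 2130128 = -27.45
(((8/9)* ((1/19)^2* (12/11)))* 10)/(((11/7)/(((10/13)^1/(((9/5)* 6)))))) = 56000/45996093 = 0.00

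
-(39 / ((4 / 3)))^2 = -855.56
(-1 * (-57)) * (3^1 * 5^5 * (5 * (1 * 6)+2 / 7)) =16183928.57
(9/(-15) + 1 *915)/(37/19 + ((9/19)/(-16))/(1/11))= 563.85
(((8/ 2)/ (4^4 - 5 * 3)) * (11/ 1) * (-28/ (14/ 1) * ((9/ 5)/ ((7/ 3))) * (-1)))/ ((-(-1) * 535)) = 2376/ 4512725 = 0.00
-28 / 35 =-4 / 5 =-0.80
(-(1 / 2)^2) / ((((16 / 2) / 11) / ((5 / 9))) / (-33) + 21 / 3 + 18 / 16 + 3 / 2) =-1210 / 46393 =-0.03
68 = 68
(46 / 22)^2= 529 / 121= 4.37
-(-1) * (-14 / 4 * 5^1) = -35 / 2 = -17.50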